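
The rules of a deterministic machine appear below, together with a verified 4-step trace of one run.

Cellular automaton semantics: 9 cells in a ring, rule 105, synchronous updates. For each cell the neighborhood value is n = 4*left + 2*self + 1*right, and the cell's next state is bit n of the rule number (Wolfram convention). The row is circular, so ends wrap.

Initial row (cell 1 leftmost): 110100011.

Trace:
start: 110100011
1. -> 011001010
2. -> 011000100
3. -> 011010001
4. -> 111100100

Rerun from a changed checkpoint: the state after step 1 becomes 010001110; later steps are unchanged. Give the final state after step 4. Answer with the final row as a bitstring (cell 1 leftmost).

110001000

state after step 1 := 010001110
2. -> 000101010
3. -> 110010100
4. -> 110001000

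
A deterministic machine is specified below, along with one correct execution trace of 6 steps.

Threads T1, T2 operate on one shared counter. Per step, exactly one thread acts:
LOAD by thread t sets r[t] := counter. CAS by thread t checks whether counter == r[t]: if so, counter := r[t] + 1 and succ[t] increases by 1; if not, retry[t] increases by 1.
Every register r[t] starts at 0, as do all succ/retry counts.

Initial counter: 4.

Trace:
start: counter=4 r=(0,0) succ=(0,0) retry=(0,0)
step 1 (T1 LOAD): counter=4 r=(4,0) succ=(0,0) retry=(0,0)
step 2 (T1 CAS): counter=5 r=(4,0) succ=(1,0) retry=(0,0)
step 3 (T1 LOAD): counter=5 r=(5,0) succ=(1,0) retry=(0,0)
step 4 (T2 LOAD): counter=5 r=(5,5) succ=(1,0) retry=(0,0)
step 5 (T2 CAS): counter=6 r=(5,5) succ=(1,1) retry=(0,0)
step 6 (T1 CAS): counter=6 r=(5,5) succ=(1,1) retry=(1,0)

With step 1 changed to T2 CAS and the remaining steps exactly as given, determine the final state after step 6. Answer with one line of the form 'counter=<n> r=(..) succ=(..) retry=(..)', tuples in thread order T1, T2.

(re-executing from step 1 with the substitution; state before step 1: counter=4 r=(0,0) succ=(0,0) retry=(0,0))
step 1 (T2 CAS): counter=4 r=(0,0) succ=(0,0) retry=(0,1)
step 2 (T1 CAS): counter=4 r=(0,0) succ=(0,0) retry=(1,1)
step 3 (T1 LOAD): counter=4 r=(4,0) succ=(0,0) retry=(1,1)
step 4 (T2 LOAD): counter=4 r=(4,4) succ=(0,0) retry=(1,1)
step 5 (T2 CAS): counter=5 r=(4,4) succ=(0,1) retry=(1,1)
step 6 (T1 CAS): counter=5 r=(4,4) succ=(0,1) retry=(2,1)

counter=5 r=(4,4) succ=(0,1) retry=(2,1)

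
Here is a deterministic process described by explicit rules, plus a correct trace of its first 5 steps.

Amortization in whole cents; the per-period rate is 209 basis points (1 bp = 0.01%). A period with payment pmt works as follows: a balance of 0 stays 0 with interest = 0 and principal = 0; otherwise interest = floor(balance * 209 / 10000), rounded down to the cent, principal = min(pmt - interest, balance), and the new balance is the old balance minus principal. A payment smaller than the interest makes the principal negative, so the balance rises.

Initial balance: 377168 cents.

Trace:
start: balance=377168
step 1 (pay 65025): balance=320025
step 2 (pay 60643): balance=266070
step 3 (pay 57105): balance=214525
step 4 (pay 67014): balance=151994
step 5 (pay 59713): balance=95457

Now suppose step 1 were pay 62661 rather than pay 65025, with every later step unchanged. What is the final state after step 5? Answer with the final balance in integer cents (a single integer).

98026

(re-executing from step 1 with the substitution; state before step 1: balance=377168)
step 1 (pay 62661): balance=322389
step 2 (pay 60643): balance=268483
step 3 (pay 57105): balance=216989
step 4 (pay 67014): balance=154510
step 5 (pay 59713): balance=98026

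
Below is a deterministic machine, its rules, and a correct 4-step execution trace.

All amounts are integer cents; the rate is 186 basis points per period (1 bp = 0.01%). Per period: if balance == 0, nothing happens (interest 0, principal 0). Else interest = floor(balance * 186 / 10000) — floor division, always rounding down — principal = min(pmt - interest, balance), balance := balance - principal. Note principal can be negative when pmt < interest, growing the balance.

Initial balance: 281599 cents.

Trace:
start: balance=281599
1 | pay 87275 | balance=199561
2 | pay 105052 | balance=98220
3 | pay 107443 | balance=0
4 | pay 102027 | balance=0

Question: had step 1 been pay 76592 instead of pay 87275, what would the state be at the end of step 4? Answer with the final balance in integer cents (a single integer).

0

(re-executing from step 1 with the substitution; state before step 1: balance=281599)
1 | pay 76592 | balance=210244
2 | pay 105052 | balance=109102
3 | pay 107443 | balance=3688
4 | pay 102027 | balance=0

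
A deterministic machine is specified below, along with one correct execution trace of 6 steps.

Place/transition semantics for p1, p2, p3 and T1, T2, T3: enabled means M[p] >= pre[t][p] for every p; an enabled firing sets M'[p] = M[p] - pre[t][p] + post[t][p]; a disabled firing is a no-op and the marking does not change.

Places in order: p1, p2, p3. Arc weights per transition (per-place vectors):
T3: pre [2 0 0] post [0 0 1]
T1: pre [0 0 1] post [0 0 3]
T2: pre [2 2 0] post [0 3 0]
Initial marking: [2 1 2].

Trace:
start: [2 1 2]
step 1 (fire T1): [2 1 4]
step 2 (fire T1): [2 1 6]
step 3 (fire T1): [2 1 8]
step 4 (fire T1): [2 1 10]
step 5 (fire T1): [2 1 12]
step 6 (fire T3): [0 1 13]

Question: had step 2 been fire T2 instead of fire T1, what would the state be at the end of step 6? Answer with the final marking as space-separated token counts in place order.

(re-executing from step 2 with the substitution; state before step 2: [2 1 4])
step 2 (fire T2): [2 1 4]
step 3 (fire T1): [2 1 6]
step 4 (fire T1): [2 1 8]
step 5 (fire T1): [2 1 10]
step 6 (fire T3): [0 1 11]

0 1 11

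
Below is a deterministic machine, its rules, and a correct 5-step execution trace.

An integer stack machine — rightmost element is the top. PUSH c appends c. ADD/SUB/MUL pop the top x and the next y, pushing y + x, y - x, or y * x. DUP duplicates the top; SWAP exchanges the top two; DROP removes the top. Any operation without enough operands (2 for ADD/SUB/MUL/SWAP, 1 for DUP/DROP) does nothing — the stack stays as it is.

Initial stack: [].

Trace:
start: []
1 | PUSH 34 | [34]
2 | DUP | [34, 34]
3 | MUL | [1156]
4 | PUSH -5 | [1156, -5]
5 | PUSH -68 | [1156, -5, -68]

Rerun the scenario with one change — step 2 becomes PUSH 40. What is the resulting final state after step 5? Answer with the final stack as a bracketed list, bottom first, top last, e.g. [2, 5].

[1360, -5, -68]

(re-executing from step 2 with the substitution; state before step 2: [34])
2 | PUSH 40 | [34, 40]
3 | MUL | [1360]
4 | PUSH -5 | [1360, -5]
5 | PUSH -68 | [1360, -5, -68]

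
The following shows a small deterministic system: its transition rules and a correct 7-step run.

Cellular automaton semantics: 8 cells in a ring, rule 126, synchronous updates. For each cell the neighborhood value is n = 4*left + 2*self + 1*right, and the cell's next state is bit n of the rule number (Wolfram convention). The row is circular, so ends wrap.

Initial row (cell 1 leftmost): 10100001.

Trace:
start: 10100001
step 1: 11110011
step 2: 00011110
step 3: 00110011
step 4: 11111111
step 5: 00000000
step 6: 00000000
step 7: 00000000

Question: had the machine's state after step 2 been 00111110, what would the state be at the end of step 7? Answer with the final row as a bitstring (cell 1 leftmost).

state after step 2 := 00111110
step 3: 01100011
step 4: 11110111
step 5: 00011100
step 6: 00110110
step 7: 01111111

01111111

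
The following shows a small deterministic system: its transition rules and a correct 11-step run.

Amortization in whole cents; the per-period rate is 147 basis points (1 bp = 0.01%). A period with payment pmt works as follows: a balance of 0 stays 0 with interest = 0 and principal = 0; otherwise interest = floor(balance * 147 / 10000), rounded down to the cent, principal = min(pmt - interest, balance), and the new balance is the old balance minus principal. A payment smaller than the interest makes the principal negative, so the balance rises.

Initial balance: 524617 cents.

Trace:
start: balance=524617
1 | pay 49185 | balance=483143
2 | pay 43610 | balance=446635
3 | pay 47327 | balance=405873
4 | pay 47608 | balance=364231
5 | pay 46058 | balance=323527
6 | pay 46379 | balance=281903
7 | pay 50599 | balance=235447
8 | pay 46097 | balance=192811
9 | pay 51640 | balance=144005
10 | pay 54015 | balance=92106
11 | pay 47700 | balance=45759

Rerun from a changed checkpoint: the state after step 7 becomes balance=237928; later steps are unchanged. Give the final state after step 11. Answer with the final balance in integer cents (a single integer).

48390

state after step 7 := balance=237928
8 | pay 46097 | balance=195328
9 | pay 51640 | balance=146559
10 | pay 54015 | balance=94698
11 | pay 47700 | balance=48390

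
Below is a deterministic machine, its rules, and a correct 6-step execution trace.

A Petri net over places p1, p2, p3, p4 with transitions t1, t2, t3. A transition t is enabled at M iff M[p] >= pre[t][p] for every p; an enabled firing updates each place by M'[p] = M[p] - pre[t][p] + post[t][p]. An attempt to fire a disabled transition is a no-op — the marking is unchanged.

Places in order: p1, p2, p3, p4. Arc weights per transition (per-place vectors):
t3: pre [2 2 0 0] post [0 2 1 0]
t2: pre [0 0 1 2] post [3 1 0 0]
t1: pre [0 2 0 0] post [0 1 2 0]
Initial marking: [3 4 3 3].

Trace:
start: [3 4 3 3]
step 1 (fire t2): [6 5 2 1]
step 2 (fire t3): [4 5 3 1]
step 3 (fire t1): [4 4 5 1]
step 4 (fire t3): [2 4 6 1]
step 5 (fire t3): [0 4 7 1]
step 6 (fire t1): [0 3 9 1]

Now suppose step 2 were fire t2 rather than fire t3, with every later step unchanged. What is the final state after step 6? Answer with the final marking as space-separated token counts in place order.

(re-executing from step 2 with the substitution; state before step 2: [6 5 2 1])
step 2 (fire t2): [6 5 2 1]
step 3 (fire t1): [6 4 4 1]
step 4 (fire t3): [4 4 5 1]
step 5 (fire t3): [2 4 6 1]
step 6 (fire t1): [2 3 8 1]

2 3 8 1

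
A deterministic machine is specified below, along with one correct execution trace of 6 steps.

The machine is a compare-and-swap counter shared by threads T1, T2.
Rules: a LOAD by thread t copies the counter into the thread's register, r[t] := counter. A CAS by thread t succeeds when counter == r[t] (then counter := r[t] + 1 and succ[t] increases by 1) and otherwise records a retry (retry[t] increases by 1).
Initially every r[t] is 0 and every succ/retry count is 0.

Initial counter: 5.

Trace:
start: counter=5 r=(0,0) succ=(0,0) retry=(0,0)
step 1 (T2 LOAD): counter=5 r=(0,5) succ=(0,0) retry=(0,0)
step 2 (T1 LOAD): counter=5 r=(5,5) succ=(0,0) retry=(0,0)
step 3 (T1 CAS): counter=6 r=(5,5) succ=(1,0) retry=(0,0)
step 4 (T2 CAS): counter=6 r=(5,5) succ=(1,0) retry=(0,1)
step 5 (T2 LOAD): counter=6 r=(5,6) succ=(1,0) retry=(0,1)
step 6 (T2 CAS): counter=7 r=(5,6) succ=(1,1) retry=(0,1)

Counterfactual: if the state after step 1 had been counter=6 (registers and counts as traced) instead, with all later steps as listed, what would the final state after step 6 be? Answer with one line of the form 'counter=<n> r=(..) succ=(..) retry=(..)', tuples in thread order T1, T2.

state after step 1 := counter=6 r=(0,5) succ=(0,0) retry=(0,0)
step 2 (T1 LOAD): counter=6 r=(6,5) succ=(0,0) retry=(0,0)
step 3 (T1 CAS): counter=7 r=(6,5) succ=(1,0) retry=(0,0)
step 4 (T2 CAS): counter=7 r=(6,5) succ=(1,0) retry=(0,1)
step 5 (T2 LOAD): counter=7 r=(6,7) succ=(1,0) retry=(0,1)
step 6 (T2 CAS): counter=8 r=(6,7) succ=(1,1) retry=(0,1)

counter=8 r=(6,7) succ=(1,1) retry=(0,1)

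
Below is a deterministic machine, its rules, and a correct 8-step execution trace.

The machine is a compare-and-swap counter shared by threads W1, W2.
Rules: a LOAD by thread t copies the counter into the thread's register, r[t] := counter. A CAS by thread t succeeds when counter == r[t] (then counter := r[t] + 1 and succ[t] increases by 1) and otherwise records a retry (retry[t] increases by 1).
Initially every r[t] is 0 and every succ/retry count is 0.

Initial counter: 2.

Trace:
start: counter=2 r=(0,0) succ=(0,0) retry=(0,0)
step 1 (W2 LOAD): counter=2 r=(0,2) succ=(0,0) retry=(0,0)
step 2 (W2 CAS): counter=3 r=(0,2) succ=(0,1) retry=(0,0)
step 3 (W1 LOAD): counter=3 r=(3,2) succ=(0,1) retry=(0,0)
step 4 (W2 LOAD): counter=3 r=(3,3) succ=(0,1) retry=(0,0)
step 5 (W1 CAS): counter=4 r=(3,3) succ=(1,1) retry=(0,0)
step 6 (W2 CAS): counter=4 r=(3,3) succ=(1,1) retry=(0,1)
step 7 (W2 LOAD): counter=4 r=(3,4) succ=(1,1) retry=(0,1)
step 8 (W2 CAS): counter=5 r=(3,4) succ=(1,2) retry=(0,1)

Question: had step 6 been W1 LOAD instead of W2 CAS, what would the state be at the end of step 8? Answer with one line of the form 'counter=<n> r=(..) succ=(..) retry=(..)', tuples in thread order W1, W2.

counter=5 r=(4,4) succ=(1,2) retry=(0,0)

(re-executing from step 6 with the substitution; state before step 6: counter=4 r=(3,3) succ=(1,1) retry=(0,0))
step 6 (W1 LOAD): counter=4 r=(4,3) succ=(1,1) retry=(0,0)
step 7 (W2 LOAD): counter=4 r=(4,4) succ=(1,1) retry=(0,0)
step 8 (W2 CAS): counter=5 r=(4,4) succ=(1,2) retry=(0,0)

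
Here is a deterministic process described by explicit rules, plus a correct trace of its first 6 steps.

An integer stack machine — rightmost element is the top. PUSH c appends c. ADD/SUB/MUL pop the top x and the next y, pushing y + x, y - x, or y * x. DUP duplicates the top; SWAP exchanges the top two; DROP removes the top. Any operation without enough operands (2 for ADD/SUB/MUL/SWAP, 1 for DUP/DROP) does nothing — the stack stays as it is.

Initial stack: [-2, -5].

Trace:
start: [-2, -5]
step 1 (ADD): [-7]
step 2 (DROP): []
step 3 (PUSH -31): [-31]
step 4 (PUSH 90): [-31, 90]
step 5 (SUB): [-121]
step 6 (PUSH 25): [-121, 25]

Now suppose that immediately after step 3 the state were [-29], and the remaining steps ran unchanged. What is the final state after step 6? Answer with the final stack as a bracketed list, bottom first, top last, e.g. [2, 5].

state after step 3 := [-29]
step 4 (PUSH 90): [-29, 90]
step 5 (SUB): [-119]
step 6 (PUSH 25): [-119, 25]

[-119, 25]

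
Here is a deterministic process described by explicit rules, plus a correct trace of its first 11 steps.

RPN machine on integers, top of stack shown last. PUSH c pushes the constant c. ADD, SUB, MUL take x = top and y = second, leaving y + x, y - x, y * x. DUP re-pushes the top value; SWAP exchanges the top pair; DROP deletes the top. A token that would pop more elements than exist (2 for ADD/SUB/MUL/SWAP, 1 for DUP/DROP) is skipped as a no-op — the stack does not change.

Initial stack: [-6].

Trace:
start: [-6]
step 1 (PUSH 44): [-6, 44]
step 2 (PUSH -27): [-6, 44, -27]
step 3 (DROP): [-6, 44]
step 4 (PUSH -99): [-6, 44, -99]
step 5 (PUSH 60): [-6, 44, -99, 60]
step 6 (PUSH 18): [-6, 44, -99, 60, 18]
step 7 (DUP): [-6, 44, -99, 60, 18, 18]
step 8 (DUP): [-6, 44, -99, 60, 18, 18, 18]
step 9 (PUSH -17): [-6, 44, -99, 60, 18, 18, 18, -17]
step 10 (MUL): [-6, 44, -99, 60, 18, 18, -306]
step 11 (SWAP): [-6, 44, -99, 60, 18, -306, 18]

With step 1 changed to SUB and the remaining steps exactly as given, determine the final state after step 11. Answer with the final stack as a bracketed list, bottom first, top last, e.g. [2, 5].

[-6, -99, 60, 18, -306, 18]

(re-executing from step 1 with the substitution; state before step 1: [-6])
step 1 (SUB): [-6]
step 2 (PUSH -27): [-6, -27]
step 3 (DROP): [-6]
step 4 (PUSH -99): [-6, -99]
step 5 (PUSH 60): [-6, -99, 60]
step 6 (PUSH 18): [-6, -99, 60, 18]
step 7 (DUP): [-6, -99, 60, 18, 18]
step 8 (DUP): [-6, -99, 60, 18, 18, 18]
step 9 (PUSH -17): [-6, -99, 60, 18, 18, 18, -17]
step 10 (MUL): [-6, -99, 60, 18, 18, -306]
step 11 (SWAP): [-6, -99, 60, 18, -306, 18]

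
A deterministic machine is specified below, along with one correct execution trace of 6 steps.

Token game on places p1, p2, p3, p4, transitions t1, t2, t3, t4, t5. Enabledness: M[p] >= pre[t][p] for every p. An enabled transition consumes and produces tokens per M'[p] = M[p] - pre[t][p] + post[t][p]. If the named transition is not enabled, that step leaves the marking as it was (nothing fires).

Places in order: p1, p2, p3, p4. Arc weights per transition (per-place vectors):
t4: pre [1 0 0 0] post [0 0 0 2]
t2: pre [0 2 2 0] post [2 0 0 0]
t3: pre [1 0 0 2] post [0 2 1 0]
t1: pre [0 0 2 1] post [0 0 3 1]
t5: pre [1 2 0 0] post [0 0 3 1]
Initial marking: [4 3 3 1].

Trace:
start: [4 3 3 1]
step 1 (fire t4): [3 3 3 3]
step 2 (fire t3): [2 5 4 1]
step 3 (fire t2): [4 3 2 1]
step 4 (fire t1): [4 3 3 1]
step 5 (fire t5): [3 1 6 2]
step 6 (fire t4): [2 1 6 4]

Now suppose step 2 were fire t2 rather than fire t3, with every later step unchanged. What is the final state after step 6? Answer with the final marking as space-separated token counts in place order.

4 1 1 5

(re-executing from step 2 with the substitution; state before step 2: [3 3 3 3])
step 2 (fire t2): [5 1 1 3]
step 3 (fire t2): [5 1 1 3]
step 4 (fire t1): [5 1 1 3]
step 5 (fire t5): [5 1 1 3]
step 6 (fire t4): [4 1 1 5]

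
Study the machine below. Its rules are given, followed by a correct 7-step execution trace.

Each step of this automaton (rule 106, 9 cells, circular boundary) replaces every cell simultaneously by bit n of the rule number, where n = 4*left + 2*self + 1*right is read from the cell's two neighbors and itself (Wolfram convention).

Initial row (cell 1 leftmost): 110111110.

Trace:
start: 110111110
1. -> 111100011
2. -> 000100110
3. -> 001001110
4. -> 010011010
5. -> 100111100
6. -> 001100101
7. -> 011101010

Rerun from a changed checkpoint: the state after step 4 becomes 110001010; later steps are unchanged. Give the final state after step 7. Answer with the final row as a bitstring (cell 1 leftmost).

101010111

state after step 4 := 110001010
5. -> 110010101
6. -> 010101011
7. -> 101010111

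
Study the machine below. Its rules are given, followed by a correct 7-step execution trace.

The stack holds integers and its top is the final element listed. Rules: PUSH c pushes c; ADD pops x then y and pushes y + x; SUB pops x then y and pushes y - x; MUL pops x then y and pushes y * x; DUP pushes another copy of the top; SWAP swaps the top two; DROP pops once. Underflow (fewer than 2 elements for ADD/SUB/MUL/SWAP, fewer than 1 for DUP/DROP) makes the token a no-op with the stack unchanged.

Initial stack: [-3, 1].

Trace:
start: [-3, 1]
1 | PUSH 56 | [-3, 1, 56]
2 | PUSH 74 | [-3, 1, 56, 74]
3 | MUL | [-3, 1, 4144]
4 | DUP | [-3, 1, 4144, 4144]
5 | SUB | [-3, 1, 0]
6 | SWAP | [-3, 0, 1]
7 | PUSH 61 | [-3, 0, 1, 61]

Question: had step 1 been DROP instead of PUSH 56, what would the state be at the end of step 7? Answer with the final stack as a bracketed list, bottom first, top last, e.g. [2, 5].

[0, 61]

(re-executing from step 1 with the substitution; state before step 1: [-3, 1])
1 | DROP | [-3]
2 | PUSH 74 | [-3, 74]
3 | MUL | [-222]
4 | DUP | [-222, -222]
5 | SUB | [0]
6 | SWAP | [0]
7 | PUSH 61 | [0, 61]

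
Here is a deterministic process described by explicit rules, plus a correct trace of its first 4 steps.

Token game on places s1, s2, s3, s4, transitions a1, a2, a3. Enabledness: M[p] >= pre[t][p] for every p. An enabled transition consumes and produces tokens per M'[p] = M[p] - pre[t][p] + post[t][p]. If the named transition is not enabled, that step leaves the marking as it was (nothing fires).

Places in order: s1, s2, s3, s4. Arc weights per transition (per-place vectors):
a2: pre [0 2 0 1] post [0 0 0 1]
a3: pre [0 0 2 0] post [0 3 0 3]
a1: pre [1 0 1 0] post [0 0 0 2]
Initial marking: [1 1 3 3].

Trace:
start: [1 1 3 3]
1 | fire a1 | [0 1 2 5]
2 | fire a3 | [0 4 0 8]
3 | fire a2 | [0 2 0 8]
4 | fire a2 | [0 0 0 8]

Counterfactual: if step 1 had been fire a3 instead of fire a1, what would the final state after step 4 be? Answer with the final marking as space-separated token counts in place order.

1 0 1 6

(re-executing from step 1 with the substitution; state before step 1: [1 1 3 3])
1 | fire a3 | [1 4 1 6]
2 | fire a3 | [1 4 1 6]
3 | fire a2 | [1 2 1 6]
4 | fire a2 | [1 0 1 6]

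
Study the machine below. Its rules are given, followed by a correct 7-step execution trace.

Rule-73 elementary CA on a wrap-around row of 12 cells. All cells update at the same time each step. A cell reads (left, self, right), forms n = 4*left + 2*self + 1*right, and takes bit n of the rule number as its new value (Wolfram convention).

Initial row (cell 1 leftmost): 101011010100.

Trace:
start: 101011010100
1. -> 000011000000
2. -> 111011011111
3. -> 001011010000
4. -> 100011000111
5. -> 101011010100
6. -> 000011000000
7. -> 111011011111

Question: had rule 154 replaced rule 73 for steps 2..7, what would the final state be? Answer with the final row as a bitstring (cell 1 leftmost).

000100010011

(re-executing steps 2..7 under rule 154; state before step 2: 000011000000)
2. -> 000110100000
3. -> 001100010000
4. -> 011010101000
5. -> 110000000100
6. -> 101000001011
7. -> 000100010011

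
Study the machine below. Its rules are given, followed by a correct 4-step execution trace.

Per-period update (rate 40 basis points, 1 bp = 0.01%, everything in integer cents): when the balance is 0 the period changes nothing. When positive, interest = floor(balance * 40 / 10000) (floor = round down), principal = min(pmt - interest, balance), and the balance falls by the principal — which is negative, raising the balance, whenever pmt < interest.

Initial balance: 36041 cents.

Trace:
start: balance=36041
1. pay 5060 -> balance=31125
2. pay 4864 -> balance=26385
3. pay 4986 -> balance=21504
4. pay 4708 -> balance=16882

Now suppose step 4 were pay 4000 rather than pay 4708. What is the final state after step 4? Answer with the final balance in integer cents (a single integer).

(re-executing from step 4 with the substitution; state before step 4: balance=21504)
4. pay 4000 -> balance=17590

17590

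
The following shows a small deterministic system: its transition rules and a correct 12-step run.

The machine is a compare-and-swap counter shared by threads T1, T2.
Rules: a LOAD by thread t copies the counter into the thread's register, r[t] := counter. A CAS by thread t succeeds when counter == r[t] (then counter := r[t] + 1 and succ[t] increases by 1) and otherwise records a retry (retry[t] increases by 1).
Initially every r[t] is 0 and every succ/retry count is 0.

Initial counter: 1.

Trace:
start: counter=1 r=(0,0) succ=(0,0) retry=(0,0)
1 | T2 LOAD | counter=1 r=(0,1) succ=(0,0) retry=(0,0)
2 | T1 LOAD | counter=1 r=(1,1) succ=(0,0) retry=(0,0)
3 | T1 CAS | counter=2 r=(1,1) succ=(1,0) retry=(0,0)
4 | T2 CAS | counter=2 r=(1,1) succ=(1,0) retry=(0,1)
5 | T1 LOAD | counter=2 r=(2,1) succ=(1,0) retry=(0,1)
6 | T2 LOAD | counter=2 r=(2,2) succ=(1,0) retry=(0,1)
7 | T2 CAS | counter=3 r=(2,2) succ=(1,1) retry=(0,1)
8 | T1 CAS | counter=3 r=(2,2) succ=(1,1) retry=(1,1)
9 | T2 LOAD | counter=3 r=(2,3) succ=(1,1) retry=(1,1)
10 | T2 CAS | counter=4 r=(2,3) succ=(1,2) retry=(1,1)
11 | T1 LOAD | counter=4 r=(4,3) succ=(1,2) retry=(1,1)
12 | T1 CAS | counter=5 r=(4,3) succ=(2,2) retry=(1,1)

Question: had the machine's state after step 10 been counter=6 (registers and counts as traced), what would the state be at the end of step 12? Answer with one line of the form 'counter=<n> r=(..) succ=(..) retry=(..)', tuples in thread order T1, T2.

counter=7 r=(6,3) succ=(2,2) retry=(1,1)

state after step 10 := counter=6 r=(2,3) succ=(1,2) retry=(1,1)
11 | T1 LOAD | counter=6 r=(6,3) succ=(1,2) retry=(1,1)
12 | T1 CAS | counter=7 r=(6,3) succ=(2,2) retry=(1,1)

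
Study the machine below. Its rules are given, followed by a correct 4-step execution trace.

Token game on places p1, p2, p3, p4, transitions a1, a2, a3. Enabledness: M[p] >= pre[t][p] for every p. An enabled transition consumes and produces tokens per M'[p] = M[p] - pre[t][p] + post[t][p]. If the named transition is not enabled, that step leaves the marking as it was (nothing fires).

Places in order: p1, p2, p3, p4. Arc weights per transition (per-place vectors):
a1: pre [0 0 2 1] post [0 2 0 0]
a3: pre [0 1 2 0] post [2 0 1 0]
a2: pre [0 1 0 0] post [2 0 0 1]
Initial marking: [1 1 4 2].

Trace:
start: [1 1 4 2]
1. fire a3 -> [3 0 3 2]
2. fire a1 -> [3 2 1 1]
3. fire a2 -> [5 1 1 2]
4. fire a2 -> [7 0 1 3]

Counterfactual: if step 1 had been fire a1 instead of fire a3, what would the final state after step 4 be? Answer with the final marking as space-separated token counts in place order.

(re-executing from step 1 with the substitution; state before step 1: [1 1 4 2])
1. fire a1 -> [1 3 2 1]
2. fire a1 -> [1 5 0 0]
3. fire a2 -> [3 4 0 1]
4. fire a2 -> [5 3 0 2]

5 3 0 2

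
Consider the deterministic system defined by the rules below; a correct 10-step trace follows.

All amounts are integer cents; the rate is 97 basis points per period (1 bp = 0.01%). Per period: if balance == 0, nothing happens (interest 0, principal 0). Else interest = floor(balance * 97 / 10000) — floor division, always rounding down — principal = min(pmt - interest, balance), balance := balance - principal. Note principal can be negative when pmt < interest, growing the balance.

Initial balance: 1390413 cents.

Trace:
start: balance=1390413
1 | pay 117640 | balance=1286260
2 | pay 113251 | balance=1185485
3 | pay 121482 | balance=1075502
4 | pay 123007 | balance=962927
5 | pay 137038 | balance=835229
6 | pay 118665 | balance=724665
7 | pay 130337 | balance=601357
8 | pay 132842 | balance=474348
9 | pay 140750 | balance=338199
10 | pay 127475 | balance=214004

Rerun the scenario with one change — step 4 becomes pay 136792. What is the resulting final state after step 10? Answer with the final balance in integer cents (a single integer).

(re-executing from step 4 with the substitution; state before step 4: balance=1075502)
4 | pay 136792 | balance=949142
5 | pay 137038 | balance=821310
6 | pay 118665 | balance=710611
7 | pay 130337 | balance=587166
8 | pay 132842 | balance=460019
9 | pay 140750 | balance=323731
10 | pay 127475 | balance=199396

199396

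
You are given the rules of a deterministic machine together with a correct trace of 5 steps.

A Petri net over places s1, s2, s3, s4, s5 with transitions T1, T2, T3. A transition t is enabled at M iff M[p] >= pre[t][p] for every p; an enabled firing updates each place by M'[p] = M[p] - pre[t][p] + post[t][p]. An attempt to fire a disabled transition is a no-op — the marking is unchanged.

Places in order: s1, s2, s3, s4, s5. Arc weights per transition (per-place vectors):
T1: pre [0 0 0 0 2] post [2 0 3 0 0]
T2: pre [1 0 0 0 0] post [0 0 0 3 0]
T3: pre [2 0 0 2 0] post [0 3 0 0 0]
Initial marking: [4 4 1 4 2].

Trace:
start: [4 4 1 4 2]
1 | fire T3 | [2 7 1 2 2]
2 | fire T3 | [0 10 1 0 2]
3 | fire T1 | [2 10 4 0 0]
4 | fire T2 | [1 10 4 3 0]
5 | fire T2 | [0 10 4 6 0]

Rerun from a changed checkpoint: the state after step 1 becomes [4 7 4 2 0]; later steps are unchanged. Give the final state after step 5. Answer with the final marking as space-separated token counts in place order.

state after step 1 := [4 7 4 2 0]
2 | fire T3 | [2 10 4 0 0]
3 | fire T1 | [2 10 4 0 0]
4 | fire T2 | [1 10 4 3 0]
5 | fire T2 | [0 10 4 6 0]

0 10 4 6 0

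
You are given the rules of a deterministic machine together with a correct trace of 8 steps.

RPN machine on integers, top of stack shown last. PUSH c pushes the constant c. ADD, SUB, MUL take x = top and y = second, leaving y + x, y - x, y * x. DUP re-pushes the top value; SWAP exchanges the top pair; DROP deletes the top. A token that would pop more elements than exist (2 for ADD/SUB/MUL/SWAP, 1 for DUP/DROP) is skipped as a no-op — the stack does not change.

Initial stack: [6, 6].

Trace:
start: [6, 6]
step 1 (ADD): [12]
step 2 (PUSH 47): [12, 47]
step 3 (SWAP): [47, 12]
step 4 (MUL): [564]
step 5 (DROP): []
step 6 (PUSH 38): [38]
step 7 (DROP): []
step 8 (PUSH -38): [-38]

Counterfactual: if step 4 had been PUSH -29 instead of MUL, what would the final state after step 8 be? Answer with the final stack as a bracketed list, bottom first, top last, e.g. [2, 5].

(re-executing from step 4 with the substitution; state before step 4: [47, 12])
step 4 (PUSH -29): [47, 12, -29]
step 5 (DROP): [47, 12]
step 6 (PUSH 38): [47, 12, 38]
step 7 (DROP): [47, 12]
step 8 (PUSH -38): [47, 12, -38]

[47, 12, -38]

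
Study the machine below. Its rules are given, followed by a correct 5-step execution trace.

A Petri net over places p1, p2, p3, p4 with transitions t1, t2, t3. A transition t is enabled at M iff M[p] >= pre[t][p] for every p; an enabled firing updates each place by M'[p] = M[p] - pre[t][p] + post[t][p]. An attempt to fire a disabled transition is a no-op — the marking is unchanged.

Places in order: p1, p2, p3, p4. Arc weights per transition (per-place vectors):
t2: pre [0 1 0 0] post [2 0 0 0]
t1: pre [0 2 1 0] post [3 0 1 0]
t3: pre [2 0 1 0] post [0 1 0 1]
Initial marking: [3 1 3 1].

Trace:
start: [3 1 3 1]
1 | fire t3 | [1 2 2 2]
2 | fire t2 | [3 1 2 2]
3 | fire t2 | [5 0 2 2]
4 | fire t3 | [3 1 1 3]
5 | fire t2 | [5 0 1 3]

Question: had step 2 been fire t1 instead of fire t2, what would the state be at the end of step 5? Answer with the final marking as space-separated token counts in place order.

(re-executing from step 2 with the substitution; state before step 2: [1 2 2 2])
2 | fire t1 | [4 0 2 2]
3 | fire t2 | [4 0 2 2]
4 | fire t3 | [2 1 1 3]
5 | fire t2 | [4 0 1 3]

4 0 1 3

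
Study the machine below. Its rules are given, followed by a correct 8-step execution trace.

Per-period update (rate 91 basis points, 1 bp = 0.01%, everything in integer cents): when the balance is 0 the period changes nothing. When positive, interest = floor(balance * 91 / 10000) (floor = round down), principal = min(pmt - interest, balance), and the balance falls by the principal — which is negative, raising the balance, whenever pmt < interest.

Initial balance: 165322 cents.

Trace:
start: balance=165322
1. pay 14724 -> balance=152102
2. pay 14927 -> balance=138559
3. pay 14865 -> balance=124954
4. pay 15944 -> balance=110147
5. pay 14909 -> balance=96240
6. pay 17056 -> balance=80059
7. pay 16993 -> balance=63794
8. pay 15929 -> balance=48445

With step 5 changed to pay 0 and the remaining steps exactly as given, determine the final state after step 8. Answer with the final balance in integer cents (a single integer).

(re-executing from step 5 with the substitution; state before step 5: balance=110147)
5. pay 0 -> balance=111149
6. pay 17056 -> balance=95104
7. pay 16993 -> balance=78976
8. pay 15929 -> balance=63765

63765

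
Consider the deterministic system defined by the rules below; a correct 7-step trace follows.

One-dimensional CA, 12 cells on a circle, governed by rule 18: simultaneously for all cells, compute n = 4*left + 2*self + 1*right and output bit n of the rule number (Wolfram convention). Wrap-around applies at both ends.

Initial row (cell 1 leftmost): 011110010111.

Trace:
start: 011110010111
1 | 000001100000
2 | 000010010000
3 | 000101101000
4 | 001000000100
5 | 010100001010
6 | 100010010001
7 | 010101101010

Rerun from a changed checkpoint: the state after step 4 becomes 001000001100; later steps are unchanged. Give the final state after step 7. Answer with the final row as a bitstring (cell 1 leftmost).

010100000000

state after step 4 := 001000001100
5 | 010100010010
6 | 100010101101
7 | 010100000000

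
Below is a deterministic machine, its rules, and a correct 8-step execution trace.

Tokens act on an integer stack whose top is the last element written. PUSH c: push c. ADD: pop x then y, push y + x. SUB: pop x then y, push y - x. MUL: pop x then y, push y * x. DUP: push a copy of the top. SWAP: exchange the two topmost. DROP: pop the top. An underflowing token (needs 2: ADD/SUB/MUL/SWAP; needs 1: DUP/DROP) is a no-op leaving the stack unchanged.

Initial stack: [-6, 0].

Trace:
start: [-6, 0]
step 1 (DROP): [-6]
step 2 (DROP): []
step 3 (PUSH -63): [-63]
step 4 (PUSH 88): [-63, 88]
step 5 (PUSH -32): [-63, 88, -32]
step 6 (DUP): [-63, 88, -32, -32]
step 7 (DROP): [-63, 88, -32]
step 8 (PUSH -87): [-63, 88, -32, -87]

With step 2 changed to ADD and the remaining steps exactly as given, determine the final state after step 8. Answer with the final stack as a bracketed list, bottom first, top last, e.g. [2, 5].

(re-executing from step 2 with the substitution; state before step 2: [-6])
step 2 (ADD): [-6]
step 3 (PUSH -63): [-6, -63]
step 4 (PUSH 88): [-6, -63, 88]
step 5 (PUSH -32): [-6, -63, 88, -32]
step 6 (DUP): [-6, -63, 88, -32, -32]
step 7 (DROP): [-6, -63, 88, -32]
step 8 (PUSH -87): [-6, -63, 88, -32, -87]

[-6, -63, 88, -32, -87]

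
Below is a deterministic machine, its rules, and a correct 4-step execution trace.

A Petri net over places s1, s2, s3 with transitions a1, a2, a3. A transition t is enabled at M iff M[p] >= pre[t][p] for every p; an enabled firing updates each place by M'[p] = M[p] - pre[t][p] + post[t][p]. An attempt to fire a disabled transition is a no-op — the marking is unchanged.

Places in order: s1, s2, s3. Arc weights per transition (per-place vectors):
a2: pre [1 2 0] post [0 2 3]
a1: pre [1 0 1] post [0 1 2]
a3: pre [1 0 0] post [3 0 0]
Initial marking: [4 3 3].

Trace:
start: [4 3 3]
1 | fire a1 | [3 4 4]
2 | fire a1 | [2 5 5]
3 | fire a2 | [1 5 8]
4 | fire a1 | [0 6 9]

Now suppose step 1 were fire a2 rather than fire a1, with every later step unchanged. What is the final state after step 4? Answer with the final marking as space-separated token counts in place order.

(re-executing from step 1 with the substitution; state before step 1: [4 3 3])
1 | fire a2 | [3 3 6]
2 | fire a1 | [2 4 7]
3 | fire a2 | [1 4 10]
4 | fire a1 | [0 5 11]

0 5 11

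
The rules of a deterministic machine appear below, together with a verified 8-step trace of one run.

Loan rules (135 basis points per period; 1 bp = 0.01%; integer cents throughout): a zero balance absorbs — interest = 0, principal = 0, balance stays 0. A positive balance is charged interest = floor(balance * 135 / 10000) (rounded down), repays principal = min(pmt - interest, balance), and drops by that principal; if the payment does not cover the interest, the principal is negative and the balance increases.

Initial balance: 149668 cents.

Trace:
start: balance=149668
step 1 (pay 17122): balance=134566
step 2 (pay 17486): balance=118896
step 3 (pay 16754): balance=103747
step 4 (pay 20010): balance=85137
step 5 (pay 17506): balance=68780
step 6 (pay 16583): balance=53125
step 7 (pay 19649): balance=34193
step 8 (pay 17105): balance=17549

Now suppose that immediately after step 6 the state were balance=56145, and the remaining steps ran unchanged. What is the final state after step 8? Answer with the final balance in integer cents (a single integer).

state after step 6 := balance=56145
step 7 (pay 19649): balance=37253
step 8 (pay 17105): balance=20650

20650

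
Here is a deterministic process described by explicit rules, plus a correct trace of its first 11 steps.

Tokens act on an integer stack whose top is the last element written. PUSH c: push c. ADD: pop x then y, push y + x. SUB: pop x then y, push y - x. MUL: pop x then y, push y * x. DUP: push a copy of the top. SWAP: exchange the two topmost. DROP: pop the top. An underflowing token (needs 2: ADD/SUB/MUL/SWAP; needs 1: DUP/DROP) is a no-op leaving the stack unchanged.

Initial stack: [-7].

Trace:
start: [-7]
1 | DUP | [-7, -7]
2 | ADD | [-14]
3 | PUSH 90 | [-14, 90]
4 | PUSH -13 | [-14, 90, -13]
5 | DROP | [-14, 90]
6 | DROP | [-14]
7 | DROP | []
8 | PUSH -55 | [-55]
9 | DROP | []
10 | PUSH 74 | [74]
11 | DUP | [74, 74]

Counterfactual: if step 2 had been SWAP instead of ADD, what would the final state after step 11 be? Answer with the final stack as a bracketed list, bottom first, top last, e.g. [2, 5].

[-7, 74, 74]

(re-executing from step 2 with the substitution; state before step 2: [-7, -7])
2 | SWAP | [-7, -7]
3 | PUSH 90 | [-7, -7, 90]
4 | PUSH -13 | [-7, -7, 90, -13]
5 | DROP | [-7, -7, 90]
6 | DROP | [-7, -7]
7 | DROP | [-7]
8 | PUSH -55 | [-7, -55]
9 | DROP | [-7]
10 | PUSH 74 | [-7, 74]
11 | DUP | [-7, 74, 74]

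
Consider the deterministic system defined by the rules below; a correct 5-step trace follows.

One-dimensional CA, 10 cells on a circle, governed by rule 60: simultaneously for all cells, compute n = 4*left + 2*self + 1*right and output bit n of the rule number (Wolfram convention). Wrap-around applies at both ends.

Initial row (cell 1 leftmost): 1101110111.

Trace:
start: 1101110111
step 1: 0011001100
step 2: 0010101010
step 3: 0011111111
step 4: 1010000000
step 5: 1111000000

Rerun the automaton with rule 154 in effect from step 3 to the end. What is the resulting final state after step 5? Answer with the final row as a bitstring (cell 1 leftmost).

(re-executing steps 3..5 under rule 154; state before step 3: 0010101010)
step 3: 0100000001
step 4: 0010000010
step 5: 0101000101

0101000101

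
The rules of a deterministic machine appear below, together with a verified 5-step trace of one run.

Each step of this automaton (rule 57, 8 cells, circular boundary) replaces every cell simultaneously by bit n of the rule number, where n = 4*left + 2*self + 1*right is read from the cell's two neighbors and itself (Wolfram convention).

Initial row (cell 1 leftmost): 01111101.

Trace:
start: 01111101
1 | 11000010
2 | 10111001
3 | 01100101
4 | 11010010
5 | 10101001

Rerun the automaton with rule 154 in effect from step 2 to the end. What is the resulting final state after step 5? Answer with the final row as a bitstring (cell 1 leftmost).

(re-executing steps 2..5 under rule 154; state before step 2: 11000010)
2 | 10100100
3 | 00011011
4 | 10110010
5 | 00101100

00101100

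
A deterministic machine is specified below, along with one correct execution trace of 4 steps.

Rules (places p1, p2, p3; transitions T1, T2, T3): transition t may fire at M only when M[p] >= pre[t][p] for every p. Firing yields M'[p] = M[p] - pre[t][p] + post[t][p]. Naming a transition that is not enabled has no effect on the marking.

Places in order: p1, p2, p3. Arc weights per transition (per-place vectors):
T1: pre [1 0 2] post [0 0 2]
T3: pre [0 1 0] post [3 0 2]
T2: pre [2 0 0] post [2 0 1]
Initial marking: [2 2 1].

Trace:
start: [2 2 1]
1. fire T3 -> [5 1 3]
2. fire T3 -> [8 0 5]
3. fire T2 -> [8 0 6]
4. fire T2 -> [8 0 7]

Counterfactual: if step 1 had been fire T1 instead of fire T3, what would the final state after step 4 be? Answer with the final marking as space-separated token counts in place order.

5 1 5

(re-executing from step 1 with the substitution; state before step 1: [2 2 1])
1. fire T1 -> [2 2 1]
2. fire T3 -> [5 1 3]
3. fire T2 -> [5 1 4]
4. fire T2 -> [5 1 5]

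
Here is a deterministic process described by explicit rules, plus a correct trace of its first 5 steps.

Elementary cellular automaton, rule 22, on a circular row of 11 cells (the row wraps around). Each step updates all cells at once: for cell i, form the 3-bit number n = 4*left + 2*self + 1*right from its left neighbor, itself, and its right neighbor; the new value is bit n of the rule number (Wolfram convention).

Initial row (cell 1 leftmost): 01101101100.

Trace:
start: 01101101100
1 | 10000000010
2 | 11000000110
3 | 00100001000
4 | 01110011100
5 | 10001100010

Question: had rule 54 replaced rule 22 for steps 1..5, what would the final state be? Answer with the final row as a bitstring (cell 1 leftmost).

00000000000

(re-executing steps 1..5 under rule 54; state before step 1: 01101101100)
1 | 10010010010
2 | 11111111111
3 | 00000000000
4 | 00000000000
5 | 00000000000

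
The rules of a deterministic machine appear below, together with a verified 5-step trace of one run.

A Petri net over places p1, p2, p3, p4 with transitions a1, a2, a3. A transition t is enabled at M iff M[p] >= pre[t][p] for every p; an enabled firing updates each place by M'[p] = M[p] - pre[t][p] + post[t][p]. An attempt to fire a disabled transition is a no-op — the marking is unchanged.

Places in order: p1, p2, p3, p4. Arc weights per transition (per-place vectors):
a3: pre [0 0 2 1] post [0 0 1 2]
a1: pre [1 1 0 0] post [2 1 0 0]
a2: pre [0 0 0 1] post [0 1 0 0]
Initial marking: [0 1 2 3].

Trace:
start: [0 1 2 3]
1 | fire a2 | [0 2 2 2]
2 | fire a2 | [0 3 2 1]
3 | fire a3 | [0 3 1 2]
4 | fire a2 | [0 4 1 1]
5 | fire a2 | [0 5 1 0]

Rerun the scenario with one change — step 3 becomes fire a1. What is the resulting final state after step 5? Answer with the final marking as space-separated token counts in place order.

(re-executing from step 3 with the substitution; state before step 3: [0 3 2 1])
3 | fire a1 | [0 3 2 1]
4 | fire a2 | [0 4 2 0]
5 | fire a2 | [0 4 2 0]

0 4 2 0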